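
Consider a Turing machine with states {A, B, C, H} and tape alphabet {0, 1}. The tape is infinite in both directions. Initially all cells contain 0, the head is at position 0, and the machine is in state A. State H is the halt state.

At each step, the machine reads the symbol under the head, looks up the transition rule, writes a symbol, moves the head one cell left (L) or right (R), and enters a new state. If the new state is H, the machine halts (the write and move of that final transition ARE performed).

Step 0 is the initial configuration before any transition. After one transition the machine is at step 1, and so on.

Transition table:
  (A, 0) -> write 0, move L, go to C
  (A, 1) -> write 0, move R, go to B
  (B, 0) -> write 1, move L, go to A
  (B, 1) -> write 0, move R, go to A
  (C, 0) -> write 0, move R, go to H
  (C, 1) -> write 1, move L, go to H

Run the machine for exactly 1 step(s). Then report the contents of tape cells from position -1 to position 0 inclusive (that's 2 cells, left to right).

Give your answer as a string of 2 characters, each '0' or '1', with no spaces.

Answer: 00

Derivation:
Step 1: in state A at pos 0, read 0 -> (A,0)->write 0,move L,goto C. Now: state=C, head=-1, tape[-2..1]=0000 (head:  ^)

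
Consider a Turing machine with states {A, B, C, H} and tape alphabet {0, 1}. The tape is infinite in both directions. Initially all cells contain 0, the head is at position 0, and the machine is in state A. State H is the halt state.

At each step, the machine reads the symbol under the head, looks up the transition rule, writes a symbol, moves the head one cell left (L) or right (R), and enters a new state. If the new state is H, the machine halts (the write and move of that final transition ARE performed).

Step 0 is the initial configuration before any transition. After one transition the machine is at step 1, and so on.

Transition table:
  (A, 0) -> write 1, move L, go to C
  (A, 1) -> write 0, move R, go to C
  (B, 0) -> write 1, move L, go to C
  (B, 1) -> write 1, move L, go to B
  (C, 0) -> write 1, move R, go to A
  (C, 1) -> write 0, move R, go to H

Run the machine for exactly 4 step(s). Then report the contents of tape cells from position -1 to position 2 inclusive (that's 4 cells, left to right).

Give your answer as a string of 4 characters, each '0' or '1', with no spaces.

Answer: 1010

Derivation:
Step 1: in state A at pos 0, read 0 -> (A,0)->write 1,move L,goto C. Now: state=C, head=-1, tape[-2..1]=0010 (head:  ^)
Step 2: in state C at pos -1, read 0 -> (C,0)->write 1,move R,goto A. Now: state=A, head=0, tape[-2..1]=0110 (head:   ^)
Step 3: in state A at pos 0, read 1 -> (A,1)->write 0,move R,goto C. Now: state=C, head=1, tape[-2..2]=01000 (head:    ^)
Step 4: in state C at pos 1, read 0 -> (C,0)->write 1,move R,goto A. Now: state=A, head=2, tape[-2..3]=010100 (head:     ^)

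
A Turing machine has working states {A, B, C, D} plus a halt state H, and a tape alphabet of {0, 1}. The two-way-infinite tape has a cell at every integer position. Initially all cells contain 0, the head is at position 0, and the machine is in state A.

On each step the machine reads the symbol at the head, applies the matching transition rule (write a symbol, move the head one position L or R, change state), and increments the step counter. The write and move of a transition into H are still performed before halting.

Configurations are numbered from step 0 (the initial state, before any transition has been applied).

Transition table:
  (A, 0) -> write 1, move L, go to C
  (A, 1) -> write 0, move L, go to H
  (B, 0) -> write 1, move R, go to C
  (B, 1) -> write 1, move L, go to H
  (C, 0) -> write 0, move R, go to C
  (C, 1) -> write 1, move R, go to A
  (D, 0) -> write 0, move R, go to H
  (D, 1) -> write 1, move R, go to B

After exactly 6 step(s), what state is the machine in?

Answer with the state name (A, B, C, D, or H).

Answer: H

Derivation:
Step 1: in state A at pos 0, read 0 -> (A,0)->write 1,move L,goto C. Now: state=C, head=-1, tape[-2..1]=0010 (head:  ^)
Step 2: in state C at pos -1, read 0 -> (C,0)->write 0,move R,goto C. Now: state=C, head=0, tape[-2..1]=0010 (head:   ^)
Step 3: in state C at pos 0, read 1 -> (C,1)->write 1,move R,goto A. Now: state=A, head=1, tape[-2..2]=00100 (head:    ^)
Step 4: in state A at pos 1, read 0 -> (A,0)->write 1,move L,goto C. Now: state=C, head=0, tape[-2..2]=00110 (head:   ^)
Step 5: in state C at pos 0, read 1 -> (C,1)->write 1,move R,goto A. Now: state=A, head=1, tape[-2..2]=00110 (head:    ^)
Step 6: in state A at pos 1, read 1 -> (A,1)->write 0,move L,goto H. Now: state=H, head=0, tape[-2..2]=00100 (head:   ^)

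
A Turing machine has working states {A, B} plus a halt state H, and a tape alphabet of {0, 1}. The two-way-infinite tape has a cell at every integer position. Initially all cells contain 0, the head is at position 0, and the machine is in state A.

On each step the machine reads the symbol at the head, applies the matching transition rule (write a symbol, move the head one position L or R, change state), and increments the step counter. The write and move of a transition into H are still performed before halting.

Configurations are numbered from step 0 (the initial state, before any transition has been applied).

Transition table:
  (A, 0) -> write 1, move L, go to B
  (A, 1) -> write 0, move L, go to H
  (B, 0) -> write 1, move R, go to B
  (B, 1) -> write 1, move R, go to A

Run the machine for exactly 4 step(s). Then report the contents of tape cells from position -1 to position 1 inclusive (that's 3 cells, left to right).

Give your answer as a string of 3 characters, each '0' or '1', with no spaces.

Step 1: in state A at pos 0, read 0 -> (A,0)->write 1,move L,goto B. Now: state=B, head=-1, tape[-2..1]=0010 (head:  ^)
Step 2: in state B at pos -1, read 0 -> (B,0)->write 1,move R,goto B. Now: state=B, head=0, tape[-2..1]=0110 (head:   ^)
Step 3: in state B at pos 0, read 1 -> (B,1)->write 1,move R,goto A. Now: state=A, head=1, tape[-2..2]=01100 (head:    ^)
Step 4: in state A at pos 1, read 0 -> (A,0)->write 1,move L,goto B. Now: state=B, head=0, tape[-2..2]=01110 (head:   ^)

Answer: 111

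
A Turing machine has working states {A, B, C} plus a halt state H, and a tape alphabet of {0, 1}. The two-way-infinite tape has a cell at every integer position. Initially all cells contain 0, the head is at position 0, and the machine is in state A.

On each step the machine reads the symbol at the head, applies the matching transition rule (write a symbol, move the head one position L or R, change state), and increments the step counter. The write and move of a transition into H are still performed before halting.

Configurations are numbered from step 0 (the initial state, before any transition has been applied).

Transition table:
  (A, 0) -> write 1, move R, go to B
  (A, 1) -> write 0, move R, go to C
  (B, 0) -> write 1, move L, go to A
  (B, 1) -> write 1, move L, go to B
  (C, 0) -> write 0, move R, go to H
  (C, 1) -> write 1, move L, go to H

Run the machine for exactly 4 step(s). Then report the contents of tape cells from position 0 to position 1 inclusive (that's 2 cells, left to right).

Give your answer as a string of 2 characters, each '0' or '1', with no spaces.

Step 1: in state A at pos 0, read 0 -> (A,0)->write 1,move R,goto B. Now: state=B, head=1, tape[-1..2]=0100 (head:   ^)
Step 2: in state B at pos 1, read 0 -> (B,0)->write 1,move L,goto A. Now: state=A, head=0, tape[-1..2]=0110 (head:  ^)
Step 3: in state A at pos 0, read 1 -> (A,1)->write 0,move R,goto C. Now: state=C, head=1, tape[-1..2]=0010 (head:   ^)
Step 4: in state C at pos 1, read 1 -> (C,1)->write 1,move L,goto H. Now: state=H, head=0, tape[-1..2]=0010 (head:  ^)

Answer: 01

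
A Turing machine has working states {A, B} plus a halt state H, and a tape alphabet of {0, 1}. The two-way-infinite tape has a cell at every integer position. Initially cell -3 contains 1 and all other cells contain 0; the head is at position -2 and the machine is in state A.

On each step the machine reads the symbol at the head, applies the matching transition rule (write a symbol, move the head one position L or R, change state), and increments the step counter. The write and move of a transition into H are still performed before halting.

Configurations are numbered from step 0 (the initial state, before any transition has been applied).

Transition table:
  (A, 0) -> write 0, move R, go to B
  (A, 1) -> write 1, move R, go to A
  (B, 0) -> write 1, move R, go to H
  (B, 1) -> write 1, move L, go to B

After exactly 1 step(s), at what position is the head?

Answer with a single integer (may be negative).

Step 1: in state A at pos -2, read 0 -> (A,0)->write 0,move R,goto B. Now: state=B, head=-1, tape[-4..0]=01000 (head:    ^)

Answer: -1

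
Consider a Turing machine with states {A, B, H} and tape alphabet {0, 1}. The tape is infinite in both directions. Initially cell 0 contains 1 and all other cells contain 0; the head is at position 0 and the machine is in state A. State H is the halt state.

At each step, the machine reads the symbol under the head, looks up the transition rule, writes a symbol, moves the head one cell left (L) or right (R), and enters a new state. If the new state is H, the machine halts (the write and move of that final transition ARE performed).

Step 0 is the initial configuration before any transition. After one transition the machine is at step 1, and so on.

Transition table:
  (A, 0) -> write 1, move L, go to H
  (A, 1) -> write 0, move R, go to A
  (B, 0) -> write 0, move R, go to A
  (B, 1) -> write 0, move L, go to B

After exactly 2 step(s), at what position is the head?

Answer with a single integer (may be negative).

Answer: 0

Derivation:
Step 1: in state A at pos 0, read 1 -> (A,1)->write 0,move R,goto A. Now: state=A, head=1, tape[-1..2]=0000 (head:   ^)
Step 2: in state A at pos 1, read 0 -> (A,0)->write 1,move L,goto H. Now: state=H, head=0, tape[-1..2]=0010 (head:  ^)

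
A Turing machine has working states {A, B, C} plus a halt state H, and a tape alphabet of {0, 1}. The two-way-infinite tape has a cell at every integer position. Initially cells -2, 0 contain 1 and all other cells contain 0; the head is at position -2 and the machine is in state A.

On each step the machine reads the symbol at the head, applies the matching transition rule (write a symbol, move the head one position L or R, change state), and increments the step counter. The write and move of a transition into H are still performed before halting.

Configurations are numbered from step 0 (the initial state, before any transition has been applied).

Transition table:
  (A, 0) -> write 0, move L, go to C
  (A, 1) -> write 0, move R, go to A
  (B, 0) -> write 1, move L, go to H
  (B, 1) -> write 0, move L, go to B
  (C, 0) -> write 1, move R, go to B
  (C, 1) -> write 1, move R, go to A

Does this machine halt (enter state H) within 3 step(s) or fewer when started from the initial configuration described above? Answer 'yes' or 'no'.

Step 1: in state A at pos -2, read 1 -> (A,1)->write 0,move R,goto A. Now: state=A, head=-1, tape[-3..1]=00010 (head:   ^)
Step 2: in state A at pos -1, read 0 -> (A,0)->write 0,move L,goto C. Now: state=C, head=-2, tape[-3..1]=00010 (head:  ^)
Step 3: in state C at pos -2, read 0 -> (C,0)->write 1,move R,goto B. Now: state=B, head=-1, tape[-3..1]=01010 (head:   ^)
After 3 step(s): state = B (not H) -> not halted within 3 -> no

Answer: no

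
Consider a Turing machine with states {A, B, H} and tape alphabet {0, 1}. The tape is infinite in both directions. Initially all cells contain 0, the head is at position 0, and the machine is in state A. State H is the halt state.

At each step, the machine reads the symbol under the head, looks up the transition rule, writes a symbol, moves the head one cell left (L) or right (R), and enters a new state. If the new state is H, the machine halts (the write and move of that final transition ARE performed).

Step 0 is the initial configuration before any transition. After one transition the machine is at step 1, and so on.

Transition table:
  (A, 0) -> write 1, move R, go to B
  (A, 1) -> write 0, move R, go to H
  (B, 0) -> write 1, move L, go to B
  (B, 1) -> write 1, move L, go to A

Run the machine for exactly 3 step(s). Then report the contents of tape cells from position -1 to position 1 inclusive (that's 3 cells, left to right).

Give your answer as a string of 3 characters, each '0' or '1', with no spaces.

Step 1: in state A at pos 0, read 0 -> (A,0)->write 1,move R,goto B. Now: state=B, head=1, tape[-1..2]=0100 (head:   ^)
Step 2: in state B at pos 1, read 0 -> (B,0)->write 1,move L,goto B. Now: state=B, head=0, tape[-1..2]=0110 (head:  ^)
Step 3: in state B at pos 0, read 1 -> (B,1)->write 1,move L,goto A. Now: state=A, head=-1, tape[-2..2]=00110 (head:  ^)

Answer: 011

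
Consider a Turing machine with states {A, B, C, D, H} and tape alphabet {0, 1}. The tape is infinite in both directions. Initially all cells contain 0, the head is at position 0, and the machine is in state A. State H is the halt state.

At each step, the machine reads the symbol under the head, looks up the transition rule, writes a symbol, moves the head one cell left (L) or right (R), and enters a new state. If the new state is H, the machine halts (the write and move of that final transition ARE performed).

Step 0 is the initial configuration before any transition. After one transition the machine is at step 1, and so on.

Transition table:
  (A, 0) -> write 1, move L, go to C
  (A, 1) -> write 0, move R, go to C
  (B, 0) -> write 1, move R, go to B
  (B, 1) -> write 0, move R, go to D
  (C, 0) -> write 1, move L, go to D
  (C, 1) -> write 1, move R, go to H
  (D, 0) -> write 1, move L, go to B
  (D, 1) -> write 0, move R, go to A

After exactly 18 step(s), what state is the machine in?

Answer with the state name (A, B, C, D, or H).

Step 1: in state A at pos 0, read 0 -> (A,0)->write 1,move L,goto C. Now: state=C, head=-1, tape[-2..1]=0010 (head:  ^)
Step 2: in state C at pos -1, read 0 -> (C,0)->write 1,move L,goto D. Now: state=D, head=-2, tape[-3..1]=00110 (head:  ^)
Step 3: in state D at pos -2, read 0 -> (D,0)->write 1,move L,goto B. Now: state=B, head=-3, tape[-4..1]=001110 (head:  ^)
Step 4: in state B at pos -3, read 0 -> (B,0)->write 1,move R,goto B. Now: state=B, head=-2, tape[-4..1]=011110 (head:   ^)
Step 5: in state B at pos -2, read 1 -> (B,1)->write 0,move R,goto D. Now: state=D, head=-1, tape[-4..1]=010110 (head:    ^)
Step 6: in state D at pos -1, read 1 -> (D,1)->write 0,move R,goto A. Now: state=A, head=0, tape[-4..1]=010010 (head:     ^)
Step 7: in state A at pos 0, read 1 -> (A,1)->write 0,move R,goto C. Now: state=C, head=1, tape[-4..2]=0100000 (head:      ^)
Step 8: in state C at pos 1, read 0 -> (C,0)->write 1,move L,goto D. Now: state=D, head=0, tape[-4..2]=0100010 (head:     ^)
Step 9: in state D at pos 0, read 0 -> (D,0)->write 1,move L,goto B. Now: state=B, head=-1, tape[-4..2]=0100110 (head:    ^)
Step 10: in state B at pos -1, read 0 -> (B,0)->write 1,move R,goto B. Now: state=B, head=0, tape[-4..2]=0101110 (head:     ^)
Step 11: in state B at pos 0, read 1 -> (B,1)->write 0,move R,goto D. Now: state=D, head=1, tape[-4..2]=0101010 (head:      ^)
Step 12: in state D at pos 1, read 1 -> (D,1)->write 0,move R,goto A. Now: state=A, head=2, tape[-4..3]=01010000 (head:       ^)
Step 13: in state A at pos 2, read 0 -> (A,0)->write 1,move L,goto C. Now: state=C, head=1, tape[-4..3]=01010010 (head:      ^)
Step 14: in state C at pos 1, read 0 -> (C,0)->write 1,move L,goto D. Now: state=D, head=0, tape[-4..3]=01010110 (head:     ^)
Step 15: in state D at pos 0, read 0 -> (D,0)->write 1,move L,goto B. Now: state=B, head=-1, tape[-4..3]=01011110 (head:    ^)
Step 16: in state B at pos -1, read 1 -> (B,1)->write 0,move R,goto D. Now: state=D, head=0, tape[-4..3]=01001110 (head:     ^)
Step 17: in state D at pos 0, read 1 -> (D,1)->write 0,move R,goto A. Now: state=A, head=1, tape[-4..3]=01000110 (head:      ^)
Step 18: in state A at pos 1, read 1 -> (A,1)->write 0,move R,goto C. Now: state=C, head=2, tape[-4..3]=01000010 (head:       ^)

Answer: C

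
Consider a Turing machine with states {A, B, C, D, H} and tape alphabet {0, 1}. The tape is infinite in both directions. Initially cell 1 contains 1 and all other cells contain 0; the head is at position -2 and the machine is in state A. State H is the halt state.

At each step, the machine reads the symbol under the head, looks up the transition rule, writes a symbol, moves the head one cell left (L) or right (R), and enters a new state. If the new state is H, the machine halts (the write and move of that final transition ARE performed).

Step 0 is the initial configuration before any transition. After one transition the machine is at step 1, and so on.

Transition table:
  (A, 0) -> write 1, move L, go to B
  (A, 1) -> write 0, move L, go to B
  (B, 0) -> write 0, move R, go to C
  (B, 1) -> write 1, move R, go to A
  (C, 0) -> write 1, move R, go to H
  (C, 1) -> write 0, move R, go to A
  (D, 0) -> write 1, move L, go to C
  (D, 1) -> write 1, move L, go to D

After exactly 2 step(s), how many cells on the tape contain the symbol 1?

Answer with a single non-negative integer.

Answer: 2

Derivation:
Step 1: in state A at pos -2, read 0 -> (A,0)->write 1,move L,goto B. Now: state=B, head=-3, tape[-4..2]=0010010 (head:  ^)
Step 2: in state B at pos -3, read 0 -> (B,0)->write 0,move R,goto C. Now: state=C, head=-2, tape[-4..2]=0010010 (head:   ^)
Cells containing 1 after step 2: {-2, 1} -> 2 cell(s)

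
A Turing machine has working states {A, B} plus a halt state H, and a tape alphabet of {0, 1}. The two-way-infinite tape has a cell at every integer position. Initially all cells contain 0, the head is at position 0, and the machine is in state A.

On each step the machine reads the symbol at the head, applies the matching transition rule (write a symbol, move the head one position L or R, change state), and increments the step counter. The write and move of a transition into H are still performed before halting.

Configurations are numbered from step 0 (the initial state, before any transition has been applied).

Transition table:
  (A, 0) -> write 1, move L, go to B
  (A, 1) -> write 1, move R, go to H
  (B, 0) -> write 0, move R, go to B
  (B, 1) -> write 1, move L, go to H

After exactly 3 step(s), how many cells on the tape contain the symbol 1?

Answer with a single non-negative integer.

Answer: 1

Derivation:
Step 1: in state A at pos 0, read 0 -> (A,0)->write 1,move L,goto B. Now: state=B, head=-1, tape[-2..1]=0010 (head:  ^)
Step 2: in state B at pos -1, read 0 -> (B,0)->write 0,move R,goto B. Now: state=B, head=0, tape[-2..1]=0010 (head:   ^)
Step 3: in state B at pos 0, read 1 -> (B,1)->write 1,move L,goto H. Now: state=H, head=-1, tape[-2..1]=0010 (head:  ^)
Cells containing 1 after step 3: {0} -> 1 cell(s)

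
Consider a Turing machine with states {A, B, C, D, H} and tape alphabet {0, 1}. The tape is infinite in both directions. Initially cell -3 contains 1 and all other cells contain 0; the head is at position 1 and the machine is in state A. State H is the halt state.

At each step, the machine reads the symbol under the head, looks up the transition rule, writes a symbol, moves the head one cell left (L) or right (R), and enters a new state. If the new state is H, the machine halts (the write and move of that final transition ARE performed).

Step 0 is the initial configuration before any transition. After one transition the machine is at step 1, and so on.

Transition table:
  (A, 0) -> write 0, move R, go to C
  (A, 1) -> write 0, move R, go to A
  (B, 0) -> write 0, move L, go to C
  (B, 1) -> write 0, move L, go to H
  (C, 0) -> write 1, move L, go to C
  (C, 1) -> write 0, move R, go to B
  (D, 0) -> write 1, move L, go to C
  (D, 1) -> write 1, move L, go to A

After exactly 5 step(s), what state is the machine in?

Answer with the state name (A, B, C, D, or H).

Step 1: in state A at pos 1, read 0 -> (A,0)->write 0,move R,goto C. Now: state=C, head=2, tape[-4..3]=01000000 (head:       ^)
Step 2: in state C at pos 2, read 0 -> (C,0)->write 1,move L,goto C. Now: state=C, head=1, tape[-4..3]=01000010 (head:      ^)
Step 3: in state C at pos 1, read 0 -> (C,0)->write 1,move L,goto C. Now: state=C, head=0, tape[-4..3]=01000110 (head:     ^)
Step 4: in state C at pos 0, read 0 -> (C,0)->write 1,move L,goto C. Now: state=C, head=-1, tape[-4..3]=01001110 (head:    ^)
Step 5: in state C at pos -1, read 0 -> (C,0)->write 1,move L,goto C. Now: state=C, head=-2, tape[-4..3]=01011110 (head:   ^)

Answer: C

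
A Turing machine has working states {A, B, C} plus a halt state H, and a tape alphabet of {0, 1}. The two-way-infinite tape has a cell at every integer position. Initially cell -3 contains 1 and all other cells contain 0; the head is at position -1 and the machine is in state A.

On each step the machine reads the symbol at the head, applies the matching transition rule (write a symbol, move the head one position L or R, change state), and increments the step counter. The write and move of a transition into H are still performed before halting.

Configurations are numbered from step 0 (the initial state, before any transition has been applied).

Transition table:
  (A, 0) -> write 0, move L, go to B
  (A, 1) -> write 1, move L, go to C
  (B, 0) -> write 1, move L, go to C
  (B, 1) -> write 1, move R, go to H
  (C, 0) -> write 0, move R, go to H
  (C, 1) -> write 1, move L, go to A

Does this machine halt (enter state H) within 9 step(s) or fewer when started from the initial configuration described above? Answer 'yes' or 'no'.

Step 1: in state A at pos -1, read 0 -> (A,0)->write 0,move L,goto B. Now: state=B, head=-2, tape[-4..0]=01000 (head:   ^)
Step 2: in state B at pos -2, read 0 -> (B,0)->write 1,move L,goto C. Now: state=C, head=-3, tape[-4..0]=01100 (head:  ^)
Step 3: in state C at pos -3, read 1 -> (C,1)->write 1,move L,goto A. Now: state=A, head=-4, tape[-5..0]=001100 (head:  ^)
Step 4: in state A at pos -4, read 0 -> (A,0)->write 0,move L,goto B. Now: state=B, head=-5, tape[-6..0]=0001100 (head:  ^)
Step 5: in state B at pos -5, read 0 -> (B,0)->write 1,move L,goto C. Now: state=C, head=-6, tape[-7..0]=00101100 (head:  ^)
Step 6: in state C at pos -6, read 0 -> (C,0)->write 0,move R,goto H. Now: state=H, head=-5, tape[-7..0]=00101100 (head:   ^)
State H reached at step 6; 6 <= 9 -> yes

Answer: yes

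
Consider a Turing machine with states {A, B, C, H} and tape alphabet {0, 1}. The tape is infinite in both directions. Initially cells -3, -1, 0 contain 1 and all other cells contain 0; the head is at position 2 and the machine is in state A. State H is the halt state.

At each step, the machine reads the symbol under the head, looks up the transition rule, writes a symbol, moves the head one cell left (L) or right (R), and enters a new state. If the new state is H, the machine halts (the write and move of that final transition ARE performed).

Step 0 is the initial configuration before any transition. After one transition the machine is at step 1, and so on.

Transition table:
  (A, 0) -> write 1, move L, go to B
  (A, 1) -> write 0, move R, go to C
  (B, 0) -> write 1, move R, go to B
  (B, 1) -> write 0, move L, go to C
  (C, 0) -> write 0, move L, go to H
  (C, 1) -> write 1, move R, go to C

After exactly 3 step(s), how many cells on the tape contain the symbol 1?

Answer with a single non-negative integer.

Answer: 4

Derivation:
Step 1: in state A at pos 2, read 0 -> (A,0)->write 1,move L,goto B. Now: state=B, head=1, tape[-4..3]=01011010 (head:      ^)
Step 2: in state B at pos 1, read 0 -> (B,0)->write 1,move R,goto B. Now: state=B, head=2, tape[-4..3]=01011110 (head:       ^)
Step 3: in state B at pos 2, read 1 -> (B,1)->write 0,move L,goto C. Now: state=C, head=1, tape[-4..3]=01011100 (head:      ^)
Cells containing 1 after step 3: {-3, -1, 0, 1} -> 4 cell(s)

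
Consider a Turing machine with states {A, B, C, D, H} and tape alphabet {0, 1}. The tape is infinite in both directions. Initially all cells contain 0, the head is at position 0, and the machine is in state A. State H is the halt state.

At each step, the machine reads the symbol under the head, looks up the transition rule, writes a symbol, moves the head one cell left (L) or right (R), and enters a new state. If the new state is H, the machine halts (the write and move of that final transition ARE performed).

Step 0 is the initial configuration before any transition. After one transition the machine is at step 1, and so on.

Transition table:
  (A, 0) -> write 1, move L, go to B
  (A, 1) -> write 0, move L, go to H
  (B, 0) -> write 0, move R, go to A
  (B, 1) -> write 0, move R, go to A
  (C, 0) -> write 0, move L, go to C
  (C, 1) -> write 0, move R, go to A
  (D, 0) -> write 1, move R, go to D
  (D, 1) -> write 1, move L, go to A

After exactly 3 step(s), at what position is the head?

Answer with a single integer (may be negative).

Answer: -1

Derivation:
Step 1: in state A at pos 0, read 0 -> (A,0)->write 1,move L,goto B. Now: state=B, head=-1, tape[-2..1]=0010 (head:  ^)
Step 2: in state B at pos -1, read 0 -> (B,0)->write 0,move R,goto A. Now: state=A, head=0, tape[-2..1]=0010 (head:   ^)
Step 3: in state A at pos 0, read 1 -> (A,1)->write 0,move L,goto H. Now: state=H, head=-1, tape[-2..1]=0000 (head:  ^)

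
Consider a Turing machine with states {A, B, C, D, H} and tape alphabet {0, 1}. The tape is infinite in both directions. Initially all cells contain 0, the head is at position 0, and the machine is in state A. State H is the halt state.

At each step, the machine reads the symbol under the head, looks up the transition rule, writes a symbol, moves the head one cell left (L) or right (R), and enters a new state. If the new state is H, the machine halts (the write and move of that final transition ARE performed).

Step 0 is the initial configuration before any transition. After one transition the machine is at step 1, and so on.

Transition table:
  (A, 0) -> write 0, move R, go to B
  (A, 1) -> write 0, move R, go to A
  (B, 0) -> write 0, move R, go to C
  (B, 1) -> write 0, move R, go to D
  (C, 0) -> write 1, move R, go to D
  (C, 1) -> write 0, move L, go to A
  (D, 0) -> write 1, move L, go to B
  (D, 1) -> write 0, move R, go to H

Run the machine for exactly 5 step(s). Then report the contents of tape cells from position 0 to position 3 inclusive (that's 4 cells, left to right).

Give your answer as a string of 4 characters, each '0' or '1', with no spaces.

Answer: 0001

Derivation:
Step 1: in state A at pos 0, read 0 -> (A,0)->write 0,move R,goto B. Now: state=B, head=1, tape[-1..2]=0000 (head:   ^)
Step 2: in state B at pos 1, read 0 -> (B,0)->write 0,move R,goto C. Now: state=C, head=2, tape[-1..3]=00000 (head:    ^)
Step 3: in state C at pos 2, read 0 -> (C,0)->write 1,move R,goto D. Now: state=D, head=3, tape[-1..4]=000100 (head:     ^)
Step 4: in state D at pos 3, read 0 -> (D,0)->write 1,move L,goto B. Now: state=B, head=2, tape[-1..4]=000110 (head:    ^)
Step 5: in state B at pos 2, read 1 -> (B,1)->write 0,move R,goto D. Now: state=D, head=3, tape[-1..4]=000010 (head:     ^)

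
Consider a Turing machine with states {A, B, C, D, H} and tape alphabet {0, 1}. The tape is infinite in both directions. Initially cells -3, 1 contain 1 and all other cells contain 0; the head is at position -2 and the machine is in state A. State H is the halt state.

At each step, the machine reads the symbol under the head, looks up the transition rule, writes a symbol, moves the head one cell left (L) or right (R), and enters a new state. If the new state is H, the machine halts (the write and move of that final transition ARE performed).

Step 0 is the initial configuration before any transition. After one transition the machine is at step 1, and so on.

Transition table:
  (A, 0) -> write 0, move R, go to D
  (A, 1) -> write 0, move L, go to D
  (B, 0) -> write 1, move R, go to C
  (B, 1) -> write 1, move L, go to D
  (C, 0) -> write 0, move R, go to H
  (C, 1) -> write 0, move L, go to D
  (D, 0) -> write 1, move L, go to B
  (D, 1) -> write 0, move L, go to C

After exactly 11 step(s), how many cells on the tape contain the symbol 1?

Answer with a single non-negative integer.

Step 1: in state A at pos -2, read 0 -> (A,0)->write 0,move R,goto D. Now: state=D, head=-1, tape[-4..2]=0100010 (head:    ^)
Step 2: in state D at pos -1, read 0 -> (D,0)->write 1,move L,goto B. Now: state=B, head=-2, tape[-4..2]=0101010 (head:   ^)
Step 3: in state B at pos -2, read 0 -> (B,0)->write 1,move R,goto C. Now: state=C, head=-1, tape[-4..2]=0111010 (head:    ^)
Step 4: in state C at pos -1, read 1 -> (C,1)->write 0,move L,goto D. Now: state=D, head=-2, tape[-4..2]=0110010 (head:   ^)
Step 5: in state D at pos -2, read 1 -> (D,1)->write 0,move L,goto C. Now: state=C, head=-3, tape[-4..2]=0100010 (head:  ^)
Step 6: in state C at pos -3, read 1 -> (C,1)->write 0,move L,goto D. Now: state=D, head=-4, tape[-5..2]=00000010 (head:  ^)
Step 7: in state D at pos -4, read 0 -> (D,0)->write 1,move L,goto B. Now: state=B, head=-5, tape[-6..2]=001000010 (head:  ^)
Step 8: in state B at pos -5, read 0 -> (B,0)->write 1,move R,goto C. Now: state=C, head=-4, tape[-6..2]=011000010 (head:   ^)
Step 9: in state C at pos -4, read 1 -> (C,1)->write 0,move L,goto D. Now: state=D, head=-5, tape[-6..2]=010000010 (head:  ^)
Step 10: in state D at pos -5, read 1 -> (D,1)->write 0,move L,goto C. Now: state=C, head=-6, tape[-7..2]=0000000010 (head:  ^)
Step 11: in state C at pos -6, read 0 -> (C,0)->write 0,move R,goto H. Now: state=H, head=-5, tape[-7..2]=0000000010 (head:   ^)
Cells containing 1 after step 11: {1} -> 1 cell(s)

Answer: 1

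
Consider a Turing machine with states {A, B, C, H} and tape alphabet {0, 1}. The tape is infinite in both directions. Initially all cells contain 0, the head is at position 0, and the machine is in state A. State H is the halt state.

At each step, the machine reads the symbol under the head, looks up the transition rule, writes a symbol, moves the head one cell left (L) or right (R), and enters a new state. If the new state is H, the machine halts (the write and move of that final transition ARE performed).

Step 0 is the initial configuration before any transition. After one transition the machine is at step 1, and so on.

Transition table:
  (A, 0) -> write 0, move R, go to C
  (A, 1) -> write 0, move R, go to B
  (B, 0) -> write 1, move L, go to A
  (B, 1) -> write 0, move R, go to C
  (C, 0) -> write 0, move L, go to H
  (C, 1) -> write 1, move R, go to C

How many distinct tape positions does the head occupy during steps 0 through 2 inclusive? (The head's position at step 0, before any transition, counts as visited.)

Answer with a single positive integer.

Step 1: in state A at pos 0, read 0 -> (A,0)->write 0,move R,goto C. Now: state=C, head=1, tape[-1..2]=0000 (head:   ^)
Step 2: in state C at pos 1, read 0 -> (C,0)->write 0,move L,goto H. Now: state=H, head=0, tape[-1..2]=0000 (head:  ^)
Head positions at steps 0..2: starting at 0, distinct positions visited = {0, 1} -> 2 position(s)

Answer: 2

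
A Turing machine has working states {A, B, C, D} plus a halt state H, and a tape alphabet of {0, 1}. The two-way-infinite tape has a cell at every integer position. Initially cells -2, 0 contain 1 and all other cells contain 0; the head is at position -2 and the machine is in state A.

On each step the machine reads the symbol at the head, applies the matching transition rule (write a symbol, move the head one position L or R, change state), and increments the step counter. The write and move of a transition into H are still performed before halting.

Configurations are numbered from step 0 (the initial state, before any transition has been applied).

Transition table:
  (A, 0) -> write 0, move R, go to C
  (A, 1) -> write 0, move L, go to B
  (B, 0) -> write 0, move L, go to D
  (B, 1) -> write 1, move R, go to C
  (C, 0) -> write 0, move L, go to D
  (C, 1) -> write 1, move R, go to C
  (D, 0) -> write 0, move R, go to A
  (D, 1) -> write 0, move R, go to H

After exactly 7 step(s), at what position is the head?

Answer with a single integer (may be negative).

Answer: -1

Derivation:
Step 1: in state A at pos -2, read 1 -> (A,1)->write 0,move L,goto B. Now: state=B, head=-3, tape[-4..1]=000010 (head:  ^)
Step 2: in state B at pos -3, read 0 -> (B,0)->write 0,move L,goto D. Now: state=D, head=-4, tape[-5..1]=0000010 (head:  ^)
Step 3: in state D at pos -4, read 0 -> (D,0)->write 0,move R,goto A. Now: state=A, head=-3, tape[-5..1]=0000010 (head:   ^)
Step 4: in state A at pos -3, read 0 -> (A,0)->write 0,move R,goto C. Now: state=C, head=-2, tape[-5..1]=0000010 (head:    ^)
Step 5: in state C at pos -2, read 0 -> (C,0)->write 0,move L,goto D. Now: state=D, head=-3, tape[-5..1]=0000010 (head:   ^)
Step 6: in state D at pos -3, read 0 -> (D,0)->write 0,move R,goto A. Now: state=A, head=-2, tape[-5..1]=0000010 (head:    ^)
Step 7: in state A at pos -2, read 0 -> (A,0)->write 0,move R,goto C. Now: state=C, head=-1, tape[-5..1]=0000010 (head:     ^)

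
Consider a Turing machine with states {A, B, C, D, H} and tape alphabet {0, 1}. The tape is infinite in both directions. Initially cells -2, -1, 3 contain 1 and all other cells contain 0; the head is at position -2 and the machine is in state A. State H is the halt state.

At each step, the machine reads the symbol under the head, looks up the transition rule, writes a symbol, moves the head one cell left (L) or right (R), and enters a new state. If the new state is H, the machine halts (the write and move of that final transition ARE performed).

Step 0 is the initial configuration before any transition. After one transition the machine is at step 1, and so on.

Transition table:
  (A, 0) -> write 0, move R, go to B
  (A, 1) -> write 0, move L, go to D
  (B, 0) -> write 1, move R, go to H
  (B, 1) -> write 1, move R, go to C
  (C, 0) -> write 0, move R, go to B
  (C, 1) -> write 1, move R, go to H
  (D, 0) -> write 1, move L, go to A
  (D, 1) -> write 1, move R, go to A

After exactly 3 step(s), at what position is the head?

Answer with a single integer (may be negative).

Step 1: in state A at pos -2, read 1 -> (A,1)->write 0,move L,goto D. Now: state=D, head=-3, tape[-4..4]=000100010 (head:  ^)
Step 2: in state D at pos -3, read 0 -> (D,0)->write 1,move L,goto A. Now: state=A, head=-4, tape[-5..4]=0010100010 (head:  ^)
Step 3: in state A at pos -4, read 0 -> (A,0)->write 0,move R,goto B. Now: state=B, head=-3, tape[-5..4]=0010100010 (head:   ^)

Answer: -3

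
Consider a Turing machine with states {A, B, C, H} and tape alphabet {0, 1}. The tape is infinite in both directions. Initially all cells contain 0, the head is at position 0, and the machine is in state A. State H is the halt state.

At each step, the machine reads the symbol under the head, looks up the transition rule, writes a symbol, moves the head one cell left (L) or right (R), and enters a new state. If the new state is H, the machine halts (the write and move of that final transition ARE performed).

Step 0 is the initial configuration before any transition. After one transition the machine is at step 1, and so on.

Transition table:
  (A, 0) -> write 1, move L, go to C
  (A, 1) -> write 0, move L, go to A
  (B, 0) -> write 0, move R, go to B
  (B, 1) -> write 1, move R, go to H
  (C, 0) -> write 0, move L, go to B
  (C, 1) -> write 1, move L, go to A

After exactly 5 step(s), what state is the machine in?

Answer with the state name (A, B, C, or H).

Answer: H

Derivation:
Step 1: in state A at pos 0, read 0 -> (A,0)->write 1,move L,goto C. Now: state=C, head=-1, tape[-2..1]=0010 (head:  ^)
Step 2: in state C at pos -1, read 0 -> (C,0)->write 0,move L,goto B. Now: state=B, head=-2, tape[-3..1]=00010 (head:  ^)
Step 3: in state B at pos -2, read 0 -> (B,0)->write 0,move R,goto B. Now: state=B, head=-1, tape[-3..1]=00010 (head:   ^)
Step 4: in state B at pos -1, read 0 -> (B,0)->write 0,move R,goto B. Now: state=B, head=0, tape[-3..1]=00010 (head:    ^)
Step 5: in state B at pos 0, read 1 -> (B,1)->write 1,move R,goto H. Now: state=H, head=1, tape[-3..2]=000100 (head:     ^)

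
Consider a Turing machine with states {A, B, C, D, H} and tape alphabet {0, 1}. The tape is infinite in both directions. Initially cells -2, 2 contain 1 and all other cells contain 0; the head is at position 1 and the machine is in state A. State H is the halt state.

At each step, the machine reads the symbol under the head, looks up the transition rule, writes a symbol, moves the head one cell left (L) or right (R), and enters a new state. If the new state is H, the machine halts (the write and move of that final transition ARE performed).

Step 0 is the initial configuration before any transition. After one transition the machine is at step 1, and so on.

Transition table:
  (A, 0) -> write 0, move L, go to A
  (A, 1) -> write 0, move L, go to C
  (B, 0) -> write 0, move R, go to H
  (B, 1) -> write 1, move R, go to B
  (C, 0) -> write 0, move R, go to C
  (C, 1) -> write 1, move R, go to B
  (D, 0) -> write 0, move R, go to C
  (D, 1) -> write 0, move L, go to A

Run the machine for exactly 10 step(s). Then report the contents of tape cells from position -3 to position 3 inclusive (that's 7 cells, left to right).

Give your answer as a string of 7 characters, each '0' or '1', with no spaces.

Answer: 0000010

Derivation:
Step 1: in state A at pos 1, read 0 -> (A,0)->write 0,move L,goto A. Now: state=A, head=0, tape[-3..3]=0100010 (head:    ^)
Step 2: in state A at pos 0, read 0 -> (A,0)->write 0,move L,goto A. Now: state=A, head=-1, tape[-3..3]=0100010 (head:   ^)
Step 3: in state A at pos -1, read 0 -> (A,0)->write 0,move L,goto A. Now: state=A, head=-2, tape[-3..3]=0100010 (head:  ^)
Step 4: in state A at pos -2, read 1 -> (A,1)->write 0,move L,goto C. Now: state=C, head=-3, tape[-4..3]=00000010 (head:  ^)
Step 5: in state C at pos -3, read 0 -> (C,0)->write 0,move R,goto C. Now: state=C, head=-2, tape[-4..3]=00000010 (head:   ^)
Step 6: in state C at pos -2, read 0 -> (C,0)->write 0,move R,goto C. Now: state=C, head=-1, tape[-4..3]=00000010 (head:    ^)
Step 7: in state C at pos -1, read 0 -> (C,0)->write 0,move R,goto C. Now: state=C, head=0, tape[-4..3]=00000010 (head:     ^)
Step 8: in state C at pos 0, read 0 -> (C,0)->write 0,move R,goto C. Now: state=C, head=1, tape[-4..3]=00000010 (head:      ^)
Step 9: in state C at pos 1, read 0 -> (C,0)->write 0,move R,goto C. Now: state=C, head=2, tape[-4..3]=00000010 (head:       ^)
Step 10: in state C at pos 2, read 1 -> (C,1)->write 1,move R,goto B. Now: state=B, head=3, tape[-4..4]=000000100 (head:        ^)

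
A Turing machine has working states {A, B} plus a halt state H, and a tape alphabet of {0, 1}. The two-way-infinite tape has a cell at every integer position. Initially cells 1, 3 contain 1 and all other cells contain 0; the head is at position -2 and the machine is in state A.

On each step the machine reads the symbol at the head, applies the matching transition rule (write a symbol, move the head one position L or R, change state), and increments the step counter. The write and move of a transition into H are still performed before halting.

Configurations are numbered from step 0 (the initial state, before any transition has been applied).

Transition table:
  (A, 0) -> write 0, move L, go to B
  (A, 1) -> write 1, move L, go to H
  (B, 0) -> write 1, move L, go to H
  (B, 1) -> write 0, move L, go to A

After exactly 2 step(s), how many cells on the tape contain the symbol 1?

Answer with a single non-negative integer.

Step 1: in state A at pos -2, read 0 -> (A,0)->write 0,move L,goto B. Now: state=B, head=-3, tape[-4..4]=000001010 (head:  ^)
Step 2: in state B at pos -3, read 0 -> (B,0)->write 1,move L,goto H. Now: state=H, head=-4, tape[-5..4]=0010001010 (head:  ^)
Cells containing 1 after step 2: {-3, 1, 3} -> 3 cell(s)

Answer: 3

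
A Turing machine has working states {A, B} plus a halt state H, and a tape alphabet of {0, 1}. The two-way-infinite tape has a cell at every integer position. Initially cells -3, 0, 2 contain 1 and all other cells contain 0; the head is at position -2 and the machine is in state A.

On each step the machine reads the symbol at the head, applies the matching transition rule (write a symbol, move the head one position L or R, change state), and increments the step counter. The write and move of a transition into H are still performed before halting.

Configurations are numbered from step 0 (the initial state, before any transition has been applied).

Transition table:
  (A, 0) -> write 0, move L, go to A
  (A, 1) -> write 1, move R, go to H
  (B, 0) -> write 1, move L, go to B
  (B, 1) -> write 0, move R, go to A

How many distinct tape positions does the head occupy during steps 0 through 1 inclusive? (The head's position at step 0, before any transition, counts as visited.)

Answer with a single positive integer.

Step 1: in state A at pos -2, read 0 -> (A,0)->write 0,move L,goto A. Now: state=A, head=-3, tape[-4..3]=01001010 (head:  ^)
Head positions at steps 0..1: starting at -2, distinct positions visited = {-3, -2} -> 2 position(s)

Answer: 2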